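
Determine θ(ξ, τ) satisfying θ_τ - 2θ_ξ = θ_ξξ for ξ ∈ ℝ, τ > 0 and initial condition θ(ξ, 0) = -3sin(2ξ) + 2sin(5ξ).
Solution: Moving frame: η = ξ + 2τ, σ = τ, θ = u(η,σ), so θ_τ = u_σ + 2u_η and θ_ξξ = u_ηη.
Hence θ_τ - 2θ_ξ = u_σ and the PDE becomes the heat equation u_σ = u_ηη on η ∈ ℝ.
Initial data: u(η,0) = θ(η,0) = -3sin(2η) + 2sin(5η). Each mode sin(nη) decays as exp(-n²σ) on ℝ, so u(η,σ) = Σ c_n exp(-n²σ) sin(nη) with c_2=-3, c_5=2: u(η,σ) = -3exp(-4σ)sin(2η) + 2exp(-25σ)sin(5η).
Substituting back: θ(ξ,τ) = u(ξ + 2τ, τ).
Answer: θ(ξ, τ) = -3exp(-4τ)sin(2ξ + 4τ) + 2exp(-25τ)sin(5ξ + 10τ)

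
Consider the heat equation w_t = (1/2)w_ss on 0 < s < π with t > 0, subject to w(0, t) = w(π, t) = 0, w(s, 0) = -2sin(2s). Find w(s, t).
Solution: Separating variables: w = Σ c_n exp(-n²t/2) sin(ns). From w(s,0) = -2sin(2s): c_2=-2.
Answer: w(s, t) = -2exp(-2t)sin(2s)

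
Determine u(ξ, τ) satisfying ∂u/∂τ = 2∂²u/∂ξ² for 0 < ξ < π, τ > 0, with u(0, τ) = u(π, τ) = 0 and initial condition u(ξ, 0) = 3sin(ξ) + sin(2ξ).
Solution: Using separation of variables u = X(ξ)T(τ):
Eigenfunctions: sin(nξ), n = 1, 2, 3, ...
General solution: u(ξ, τ) = Σ c_n sin(nξ) exp(-2n² τ)
Matching u(ξ,0) = 3sin(ξ) + sin(2ξ) term by term: c_1=3, c_2=1.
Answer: u(ξ, τ) = 3exp(-2τ)sin(ξ) + exp(-8τ)sin(2ξ)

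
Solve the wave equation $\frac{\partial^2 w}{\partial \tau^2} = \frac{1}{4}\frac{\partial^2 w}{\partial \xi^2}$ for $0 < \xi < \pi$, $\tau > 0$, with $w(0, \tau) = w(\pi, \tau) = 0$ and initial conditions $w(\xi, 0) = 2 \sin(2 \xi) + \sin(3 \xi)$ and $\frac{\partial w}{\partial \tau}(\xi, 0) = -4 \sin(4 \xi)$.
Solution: Separating variables: $w = \sum [A_n \cos(\omega_n \tau) + B_n \sin(\omega_n \tau)] \sin(n\xi)$, $\omega_n = n/2$. From ICs ($B_n$ = velocity coefficient / $\omega_n$): $A_2=2, A_3=1, B_4=-2$.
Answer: $w(\xi, \tau) = -2 \sin(2 \tau) \sin(4 \xi) + 2 \sin(2 \xi) \cos(\tau) + \sin(3 \xi) \cos(3 \tau/2)$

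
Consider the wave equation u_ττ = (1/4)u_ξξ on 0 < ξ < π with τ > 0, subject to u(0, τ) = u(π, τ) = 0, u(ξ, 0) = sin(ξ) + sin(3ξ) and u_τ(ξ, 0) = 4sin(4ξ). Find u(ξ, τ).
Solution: Using separation of variables u = X(ξ)T(τ):
Eigenfunctions: sin(nξ), n = 1, 2, 3, ...
General solution: u(ξ, τ) = Σ [A_n cos(n τ/2) + B_n sin(n τ/2)] sin(nξ)
From u(ξ,0) = sin(ξ) + sin(3ξ): A_1=1, A_3=1. From u_τ(ξ,0) = 4sin(4ξ), using u_τ(ξ,0) = Σ ω_n B_n sin(nξ) with ω_n = n/2: B_4 = 4/2 = 2.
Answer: u(ξ, τ) = sin(ξ)cos(τ/2) + sin(3ξ)cos(3τ/2) + 2sin(4ξ)sin(2τ)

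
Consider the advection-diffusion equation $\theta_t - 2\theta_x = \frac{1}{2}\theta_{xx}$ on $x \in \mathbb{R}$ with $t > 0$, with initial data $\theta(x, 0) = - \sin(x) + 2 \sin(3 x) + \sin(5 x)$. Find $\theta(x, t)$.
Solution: Change to a moving frame: let $\eta = x + 2t$, $\sigma = t$ and write $\theta(x,t) = u(\eta,\sigma)$.
By the chain rule $\theta_t = u_{\sigma} + 2u_{\eta}$, $\theta_x = u_{\eta}$, $\theta_{xx} = u_{\eta\eta}$.
Then $\theta_t - 2\theta_x = u_{\sigma}$: the advection term cancels and the PDE becomes the heat equation $u_{\sigma} = \frac{1}{2}u_{\eta\eta}$ on $\eta \in \mathbb{R}$.
Initial data: $u(\eta,0) = \theta(\eta,0) = - \sin(\eta) + 2 \sin(3 \eta) + \sin(5 \eta)$.
On $\eta \in \mathbb{R}$ each mode satisfies $(\sin(n\eta))'' = -n^2 \sin(n\eta)$, so $e^{-n^2\sigma/2} \sin(n\eta)$ solves the heat equation; by superposition $u(\eta,\sigma) = \sum c_n e^{-n^2\sigma/2} \sin(n\eta)$.
Reading off the coefficients: $c_1=-1, c_3=2, c_5=1$, so $u(\eta,\sigma) = - e^{-\sigma/2} \sin(\eta) + 2 e^{-9 \sigma/2} \sin(3 \eta) + e^{-25 \sigma/2} \sin(5 \eta)$.
Substituting back $\eta = x + 2t$, $\sigma = t$: $\theta(x,t) = u(x + 2t, t)$.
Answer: $\theta(x, t) = - e^{-t/2} \sin(2 t + x) + 2 e^{-9 t/2} \sin(6 t + 3 x) + e^{-25 t/2} \sin(10 t + 5 x)$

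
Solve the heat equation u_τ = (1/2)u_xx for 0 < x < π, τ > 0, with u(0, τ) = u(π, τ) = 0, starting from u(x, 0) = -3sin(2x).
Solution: Separating variables: u = Σ c_n exp(-n²τ/2) sin(nx). From u(x,0) = -3sin(2x): c_2=-3.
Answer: u(x, τ) = -3exp(-2τ)sin(2x)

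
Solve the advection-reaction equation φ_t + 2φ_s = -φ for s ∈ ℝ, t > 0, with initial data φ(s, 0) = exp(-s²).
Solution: Substitute φ = exp(-t)u.
Then φ_t = exp(-t)(u_t - u), φ_s = exp(-t)u_s; substituting and dividing by exp(-t), the lower-order terms cancel: u_t + 2u_s = 0 (standard advection equation).
Data for u: u(s,0) = φ(s,0) = exp(-s²).
By characteristics (ds/dt = 2), u(s,t) = f(s - 2t) with f = u(·, 0).
So u(s,t) = exp(-(s - 2t)²), and φ(s,t) = exp(-t)u(s,t).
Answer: φ(s, t) = exp(-t)exp(-(s - 2t)²)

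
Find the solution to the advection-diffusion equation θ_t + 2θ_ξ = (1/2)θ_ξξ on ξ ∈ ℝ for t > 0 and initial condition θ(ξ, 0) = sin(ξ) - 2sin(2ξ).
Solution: Moving frame: η = ξ - 2t, σ = t, θ = u(η,σ), so θ_t = u_σ - 2u_η and θ_ξξ = u_ηη.
Hence θ_t + 2θ_ξ = u_σ and the PDE becomes the heat equation u_σ = (1/2)u_ηη on η ∈ ℝ.
Initial data: u(η,0) = θ(η,0) = sin(η) - 2sin(2η). Each mode sin(nη) decays as exp(-n²σ/2) on ℝ, so u(η,σ) = Σ c_n exp(-n²σ/2) sin(nη) with c_1=1, c_2=-2: u(η,σ) = -2exp(-2σ)sin(2η) + exp(-σ/2)sin(η).
Substituting back: θ(ξ,t) = u(ξ - 2t, t).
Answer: θ(ξ, t) = 2exp(-2t)sin(4t - 2ξ) - exp(-t/2)sin(2t - ξ)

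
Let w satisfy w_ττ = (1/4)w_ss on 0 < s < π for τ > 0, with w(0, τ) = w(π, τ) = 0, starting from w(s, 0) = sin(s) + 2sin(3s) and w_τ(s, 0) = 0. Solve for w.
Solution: Using separation of variables w = X(s)T(τ):
Eigenfunctions: sin(ns), n = 1, 2, 3, ...
General solution: w(s, τ) = Σ [A_n cos(n τ/2) + B_n sin(n τ/2)] sin(ns)
From w(s,0) = sin(s) + 2sin(3s): A_1=1, A_3=2. From w_τ(s,0) = 0: all B_n = 0.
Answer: w(s, τ) = sin(s)cos(τ/2) + 2sin(3s)cos(3τ/2)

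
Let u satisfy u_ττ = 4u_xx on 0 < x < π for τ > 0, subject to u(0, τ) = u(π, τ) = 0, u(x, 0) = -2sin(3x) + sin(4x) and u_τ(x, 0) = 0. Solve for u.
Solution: Separating variables: u = Σ [A_n cos(ω_n τ) + B_n sin(ω_n τ)] sin(nx), ω_n = 2n. From ICs: A_3=-2, A_4=1.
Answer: u(x, τ) = -2sin(3x)cos(6τ) + sin(4x)cos(8τ)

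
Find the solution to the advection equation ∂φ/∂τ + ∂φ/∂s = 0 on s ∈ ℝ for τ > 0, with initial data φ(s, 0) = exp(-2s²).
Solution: By characteristics (ds/dτ = 1), φ(s,τ) = f(s - τ) with f = φ(·, 0).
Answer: φ(s, τ) = exp(-2(s - τ)²)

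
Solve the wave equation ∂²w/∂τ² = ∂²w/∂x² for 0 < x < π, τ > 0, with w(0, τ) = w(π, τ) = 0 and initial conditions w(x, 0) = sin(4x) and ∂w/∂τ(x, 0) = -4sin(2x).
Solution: Separating variables: w = Σ [A_n cos(ω_n τ) + B_n sin(ω_n τ)] sin(nx), ω_n = n. From ICs (B_n = velocity coefficient / ω_n): A_4=1, B_2=-2.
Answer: w(x, τ) = -2sin(2x)sin(2τ) + sin(4x)cos(4τ)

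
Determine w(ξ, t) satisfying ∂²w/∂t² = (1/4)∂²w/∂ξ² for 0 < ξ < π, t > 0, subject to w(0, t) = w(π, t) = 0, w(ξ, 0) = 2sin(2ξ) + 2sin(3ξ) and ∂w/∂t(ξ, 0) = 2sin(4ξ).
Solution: Using separation of variables w = X(ξ)T(t):
Eigenfunctions: sin(nξ), n = 1, 2, 3, ...
General solution: w(ξ, t) = Σ [A_n cos(n t/2) + B_n sin(n t/2)] sin(nξ)
From w(ξ,0) = 2sin(2ξ) + 2sin(3ξ): A_2=2, A_3=2. From w_t(ξ,0) = 2sin(4ξ), using w_t(ξ,0) = Σ ω_n B_n sin(nξ) with ω_n = n/2: B_4 = 2/2 = 1.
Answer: w(ξ, t) = sin(2t)sin(4ξ) + 2sin(2ξ)cos(t) + 2sin(3ξ)cos(3t/2)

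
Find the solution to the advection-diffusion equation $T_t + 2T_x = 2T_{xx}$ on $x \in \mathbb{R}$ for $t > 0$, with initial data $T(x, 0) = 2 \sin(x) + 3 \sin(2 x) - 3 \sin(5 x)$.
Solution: Moving frame: $\eta = x - 2t$, $\sigma = t$, $T = u(\eta,\sigma)$, so $T_t = u_{\sigma} - 2u_{\eta}$ and $T_{xx} = u_{\eta\eta}$.
Hence $T_t + 2T_x = u_{\sigma}$ and the PDE becomes the heat equation $u_{\sigma} = 2u_{\eta\eta}$ on $\eta \in \mathbb{R}$.
Initial data: $u(\eta,0) = T(\eta,0) = 2 \sin(\eta) + 3 \sin(2 \eta) - 3 \sin(5 \eta)$. Each mode $\sin(n\eta)$ decays as $e^{-2n^2\sigma}$ on $\mathbb{R}$, so $u(\eta,\sigma) = \sum c_n e^{-2n^2\sigma} \sin(n\eta)$ with $c_1=2, c_2=3, c_5=-3$: $u(\eta,\sigma) = 2 e^{-2 \sigma} \sin(\eta) + 3 e^{-8 \sigma} \sin(2 \eta) - 3 e^{-50 \sigma} \sin(5 \eta)$.
Substituting back: $T(x,t) = u(x - 2t, t)$.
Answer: $T(x, t) = -2 e^{-2 t} \sin(2 t - x) - 3 e^{-8 t} \sin(4 t - 2 x) + 3 e^{-50 t} \sin(10 t - 5 x)$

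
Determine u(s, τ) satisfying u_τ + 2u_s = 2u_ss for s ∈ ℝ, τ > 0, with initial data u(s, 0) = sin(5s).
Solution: Change to a moving frame: let η = s - 2τ, σ = τ and write u(s,τ) = w(η,σ).
By the chain rule u_τ = w_σ - 2w_η, u_s = w_η, u_ss = w_ηη.
Then u_τ + 2u_s = w_σ: the advection term cancels and the PDE becomes the heat equation w_σ = 2w_ηη on η ∈ ℝ.
Initial data: w(η,0) = u(η,0) = sin(5η).
On η ∈ ℝ each mode satisfies (sin(nη))″ = -n² sin(nη), so exp(-2n²σ) sin(nη) solves the heat equation; by superposition w(η,σ) = Σ c_n exp(-2n²σ) sin(nη).
Reading off the coefficients: c_5=1, so w(η,σ) = exp(-50σ)sin(5η).
Substituting back η = s - 2τ, σ = τ: u(s,τ) = w(s - 2τ, τ).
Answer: u(s, τ) = exp(-50τ)sin(5s - 10τ)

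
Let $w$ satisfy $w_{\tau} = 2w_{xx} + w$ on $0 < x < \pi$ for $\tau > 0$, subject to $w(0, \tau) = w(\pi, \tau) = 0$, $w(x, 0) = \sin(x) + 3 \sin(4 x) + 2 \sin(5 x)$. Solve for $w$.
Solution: Substitute $w = e^{\tau}u$.
Then $w_{\tau} = e^{\tau}(u_{\tau} + u)$, $w_{xx} = e^{\tau}u_{xx}$; substituting and dividing by $e^{\tau}$, the lower-order terms cancel: $u_{\tau} = 2u_{xx}$ (standard heat equation).
Data for $u$: $u(x,0) = w(x,0) = \sin(x) + 3 \sin(4 x) + 2 \sin(5 x)$. The boundary conditions carry over: $u(0,\tau) = u(\pi,\tau) = 0$.
Separating variables: $u = \sum c_n e^{-2n^2\tau} \sin(nx)$. From $u(x,0) = \sin(x) + 3 \sin(4 x) + 2 \sin(5 x)$: $c_1=1, c_4=3, c_5=2$.
So $u(x,\tau) = e^{-2 \tau} \sin(x) + 3 e^{-32 \tau} \sin(4 x) + 2 e^{-50 \tau} \sin(5 x)$, and $w(x,\tau) = e^{\tau}u(x,\tau)$.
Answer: $w(x, \tau) = e^{-\tau} \sin(x) + 3 e^{-31 \tau} \sin(4 x) + 2 e^{-49 \tau} \sin(5 x)$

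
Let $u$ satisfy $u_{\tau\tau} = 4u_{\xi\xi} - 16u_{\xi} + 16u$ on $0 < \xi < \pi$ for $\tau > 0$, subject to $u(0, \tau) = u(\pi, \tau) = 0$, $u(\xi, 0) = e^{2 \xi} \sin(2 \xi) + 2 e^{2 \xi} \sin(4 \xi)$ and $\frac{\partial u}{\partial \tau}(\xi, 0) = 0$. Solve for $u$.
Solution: Substitute $u = e^{2\xi}w$.
Then $u_{\xi} = e^{2\xi}(w_{\xi} + 2w)$, $u_{\xi\xi} = e^{2\xi}(w_{\xi\xi} + 4w_{\xi} + 4w)$, $u_{\tau\tau} = e^{2\xi}w_{\tau\tau}$; substituting and dividing by $e^{2\xi}$, the lower-order terms cancel: $w_{\tau\tau} = 4w_{\xi\xi}$ (standard wave equation).
Data for $w$: $w(\xi,0) = e^{-2\xi}u(\xi,0) = \sin(2 \xi) + 2 \sin(4 \xi)$; $w_{\tau}(\xi,0) = e^{-2\xi}u_{\tau}(\xi,0) = 0$. The boundary conditions carry over: $w(0,\tau) = w(\pi,\tau) = 0$.
Separating variables: $w = \sum [A_n \cos(\omega_n \tau) + B_n \sin(\omega_n \tau)] \sin(n\xi)$, $\omega_n = 2n$. From ICs: $A_2=1, A_4=2$.
So $w(\xi,\tau) = \sin(2 \xi) \cos(4 \tau) + 2 \sin(4 \xi) \cos(8 \tau)$, and $u(\xi,\tau) = e^{2\xi}w(\xi,\tau)$.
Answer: $u(\xi, \tau) = e^{2 \xi} \sin(2 \xi) \cos(4 \tau) + 2 e^{2 \xi} \sin(4 \xi) \cos(8 \tau)$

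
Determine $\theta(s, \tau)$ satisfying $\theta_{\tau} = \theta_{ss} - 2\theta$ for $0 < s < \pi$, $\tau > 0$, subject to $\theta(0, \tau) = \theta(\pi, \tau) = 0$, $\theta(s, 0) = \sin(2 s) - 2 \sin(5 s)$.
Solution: Substitute $\theta = e^{-2\tau}u$.
Then $\theta_{\tau} = e^{-2\tau}(u_{\tau} - 2u)$, $\theta_{ss} = e^{-2\tau}u_{ss}$; substituting and dividing by $e^{-2\tau}$, the lower-order terms cancel: $u_{\tau} = u_{ss}$ (standard heat equation).
Data for $u$: $u(s,0) = \theta(s,0) = \sin(2 s) - 2 \sin(5 s)$. The boundary conditions carry over: $u(0,\tau) = u(\pi,\tau) = 0$.
Separating variables: $u = \sum c_n e^{-n^2\tau} \sin(ns)$. From $u(s,0) = \sin(2 s) - 2 \sin(5 s)$: $c_2=1, c_5=-2$.
So $u(s,\tau) = e^{-4 \tau} \sin(2 s) - 2 e^{-25 \tau} \sin(5 s)$, and $\theta(s,\tau) = e^{-2\tau}u(s,\tau)$.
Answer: $\theta(s, \tau) = e^{-6 \tau} \sin(2 s) - 2 e^{-27 \tau} \sin(5 s)$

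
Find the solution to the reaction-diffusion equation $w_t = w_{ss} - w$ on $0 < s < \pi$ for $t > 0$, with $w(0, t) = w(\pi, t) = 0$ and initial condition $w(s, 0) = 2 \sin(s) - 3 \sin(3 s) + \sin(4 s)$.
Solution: Substitute $w = e^{-t}u$, i.e. $u = e^{t}w$.
By the product rule, $w_t = e^{-t}(u_t - u)$, $w_{ss} = e^{-t}u_{ss}$.
Substituting into the PDE and dividing by $e^{-t}$: $u_t - u = u_{ss} - u$.
The lower-order terms cancel, leaving the standard heat equation $u_t = u_{ss}$.
Initial data for $u$: $u(s,0) = w(s,0) = 2 \sin(s) - 3 \sin(3 s) + \sin(4 s)$. The boundary conditions carry over: $u(0,t) = u(\pi,t) = 0$.
Solve for $u$:
  Using separation of variables $u = X(s)T(t)$:
  Eigenfunctions: $\sin(ns)$, $n = 1, 2, 3, \ldots$
  General solution: $u(s, t) = \sum c_n \sin(ns) e^{-n^2 t}$
  Matching $u(s,0) = 2 \sin(s) - 3 \sin(3 s) + \sin(4 s)$ term by term: $c_1=2, c_3=-3, c_4=1$.
Hence $u(s,t) = 2 e^{-t} \sin(s) - 3 e^{-9 t} \sin(3 s) + e^{-16 t} \sin(4 s)$.
Transform back: $w(s,t) = e^{-t}u(s,t)$.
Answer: $w(s, t) = 2 e^{-2 t} \sin(s) - 3 e^{-10 t} \sin(3 s) + e^{-17 t} \sin(4 s)$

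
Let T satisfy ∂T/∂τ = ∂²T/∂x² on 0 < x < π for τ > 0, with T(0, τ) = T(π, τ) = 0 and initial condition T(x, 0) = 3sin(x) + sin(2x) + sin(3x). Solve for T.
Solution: Separating variables: T = Σ c_n exp(-n²τ) sin(nx). From T(x,0) = 3sin(x) + sin(2x) + sin(3x): c_1=3, c_2=1, c_3=1.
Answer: T(x, τ) = 3exp(-τ)sin(x) + exp(-4τ)sin(2x) + exp(-9τ)sin(3x)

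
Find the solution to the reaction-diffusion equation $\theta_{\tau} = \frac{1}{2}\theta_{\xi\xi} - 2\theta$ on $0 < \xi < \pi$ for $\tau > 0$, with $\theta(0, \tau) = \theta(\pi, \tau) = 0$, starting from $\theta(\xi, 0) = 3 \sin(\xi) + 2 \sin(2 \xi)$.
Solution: Substitute $\theta = e^{-2\tau}u$.
Then $\theta_{\tau} = e^{-2\tau}(u_{\tau} - 2u)$, $\theta_{\xi\xi} = e^{-2\tau}u_{\xi\xi}$; substituting and dividing by $e^{-2\tau}$, the lower-order terms cancel: $u_{\tau} = \frac{1}{2}u_{\xi\xi}$ (standard heat equation).
Data for $u$: $u(\xi,0) = \theta(\xi,0) = 3 \sin(\xi) + 2 \sin(2 \xi)$. The boundary conditions carry over: $u(0,\tau) = u(\pi,\tau) = 0$.
Separating variables: $u = \sum c_n e^{-n^2\tau/2} \sin(n\xi)$. From $u(\xi,0) = 3 \sin(\xi) + 2 \sin(2 \xi)$: $c_1=3, c_2=2$.
So $u(\xi,\tau) = 2 e^{-2 \tau} \sin(2 \xi) + 3 e^{-\tau/2} \sin(\xi)$, and $\theta(\xi,\tau) = e^{-2\tau}u(\xi,\tau)$.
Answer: $\theta(\xi, \tau) = 2 e^{-4 \tau} \sin(2 \xi) + 3 e^{-5 \tau/2} \sin(\xi)$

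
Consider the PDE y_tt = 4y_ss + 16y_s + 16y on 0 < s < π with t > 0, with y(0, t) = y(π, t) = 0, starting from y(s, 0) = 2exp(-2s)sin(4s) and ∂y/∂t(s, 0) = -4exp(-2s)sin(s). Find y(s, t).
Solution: Substitute y = exp(-2s)u.
Then y_s = exp(-2s)(u_s - 2u), y_ss = exp(-2s)(u_ss - 4u_s + 4u), y_tt = exp(-2s)u_tt; substituting and dividing by exp(-2s), the lower-order terms cancel: u_tt = 4u_ss (standard wave equation).
Data for u: u(s,0) = exp(2s)y(s,0) = 2sin(4s); u_t(s,0) = exp(2s)y_t(s,0) = -4sin(s). The boundary conditions carry over: u(0,t) = u(π,t) = 0.
Separating variables: u = Σ [A_n cos(ω_n t) + B_n sin(ω_n t)] sin(ns), ω_n = 2n. From ICs (B_n = velocity coefficient / ω_n): A_4=2, B_1=-2.
So u(s,t) = -2sin(s)sin(2t) + 2sin(4s)cos(8t), and y(s,t) = exp(-2s)u(s,t).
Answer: y(s, t) = -2exp(-2s)sin(s)sin(2t) + 2exp(-2s)sin(4s)cos(8t)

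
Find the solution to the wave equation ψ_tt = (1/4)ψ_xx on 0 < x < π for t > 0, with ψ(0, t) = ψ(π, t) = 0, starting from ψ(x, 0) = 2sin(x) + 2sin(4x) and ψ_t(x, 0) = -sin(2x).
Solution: Separating variables: ψ = Σ [A_n cos(ω_n t) + B_n sin(ω_n t)] sin(nx), ω_n = n/2. From ICs (B_n = velocity coefficient / ω_n): A_1=2, A_4=2, B_2=-1.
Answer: ψ(x, t) = -sin(t)sin(2x) + 2sin(x)cos(t/2) + 2sin(4x)cos(2t)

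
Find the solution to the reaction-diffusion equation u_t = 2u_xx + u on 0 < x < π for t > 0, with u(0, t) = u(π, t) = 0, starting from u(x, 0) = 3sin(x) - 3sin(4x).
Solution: Substitute u = exp(t)w, i.e. w = exp(-t)u.
By the product rule, u_t = exp(t)(w_t + w), u_xx = exp(t)w_xx.
Substituting into the PDE and dividing by exp(t): w_t + w = 2w_xx + w.
The lower-order terms cancel, leaving the standard heat equation w_t = 2w_xx.
Initial data for w: w(x,0) = u(x,0) = 3sin(x) - 3sin(4x). The boundary conditions carry over: w(0,t) = w(π,t) = 0.
Solve for w:
  Using separation of variables w = X(x)T(t):
  Eigenfunctions: sin(nx), n = 1, 2, 3, ...
  General solution: w(x, t) = Σ c_n sin(nx) exp(-2n² t)
  Matching w(x,0) = 3sin(x) - 3sin(4x) term by term: c_1=3, c_4=-3.
Hence w(x,t) = 3exp(-2t)sin(x) - 3exp(-32t)sin(4x).
Transform back: u(x,t) = exp(t)w(x,t).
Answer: u(x, t) = 3exp(-t)sin(x) - 3exp(-31t)sin(4x)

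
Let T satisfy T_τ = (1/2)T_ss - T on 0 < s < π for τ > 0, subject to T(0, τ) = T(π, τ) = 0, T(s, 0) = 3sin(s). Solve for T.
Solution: Substitute T = exp(-τ)u, i.e. u = exp(τ)T.
By the product rule, T_τ = exp(-τ)(u_τ - u), T_ss = exp(-τ)u_ss.
Substituting into the PDE and dividing by exp(-τ): u_τ - u = (1/2)u_ss - u.
The lower-order terms cancel, leaving the standard heat equation u_τ = (1/2)u_ss.
Initial data for u: u(s,0) = T(s,0) = 3sin(s). The boundary conditions carry over: u(0,τ) = u(π,τ) = 0.
Solve for u:
  Using separation of variables u = X(s)G(τ):
  Eigenfunctions: sin(ns), n = 1, 2, 3, ...
  General solution: u(s, τ) = Σ c_n sin(ns) exp(-n² τ/2)
  Matching u(s,0) = 3sin(s) term by term: c_1=3.
Hence u(s,τ) = 3exp(-τ/2)sin(s).
Transform back: T(s,τ) = exp(-τ)u(s,τ).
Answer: T(s, τ) = 3exp(-3τ/2)sin(s)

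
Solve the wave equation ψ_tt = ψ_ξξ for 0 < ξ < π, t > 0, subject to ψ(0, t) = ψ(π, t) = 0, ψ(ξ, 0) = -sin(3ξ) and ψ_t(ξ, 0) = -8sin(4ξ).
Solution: Separating variables: ψ = Σ [A_n cos(ω_n t) + B_n sin(ω_n t)] sin(nξ), ω_n = n. From ICs (B_n = velocity coefficient / ω_n): A_3=-1, B_4=-2.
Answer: ψ(ξ, t) = -2sin(4t)sin(4ξ) - sin(3ξ)cos(3t)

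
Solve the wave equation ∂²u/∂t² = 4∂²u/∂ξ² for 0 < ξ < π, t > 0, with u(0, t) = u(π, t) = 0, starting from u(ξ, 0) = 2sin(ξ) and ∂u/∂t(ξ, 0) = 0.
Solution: Using separation of variables u = X(ξ)T(t):
Eigenfunctions: sin(nξ), n = 1, 2, 3, ...
General solution: u(ξ, t) = Σ [A_n cos(2n t) + B_n sin(2n t)] sin(nξ)
From u(ξ,0) = 2sin(ξ): A_1=2. From u_t(ξ,0) = 0: all B_n = 0.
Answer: u(ξ, t) = 2sin(ξ)cos(2t)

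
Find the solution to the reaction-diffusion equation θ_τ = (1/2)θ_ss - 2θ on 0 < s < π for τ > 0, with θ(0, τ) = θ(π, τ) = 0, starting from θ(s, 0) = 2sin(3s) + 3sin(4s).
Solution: Substitute θ = exp(-2τ)u, i.e. u = exp(2τ)θ.
By the product rule, θ_τ = exp(-2τ)(u_τ - 2u), θ_ss = exp(-2τ)u_ss.
Substituting into the PDE and dividing by exp(-2τ): u_τ - 2u = (1/2)u_ss - 2u.
The lower-order terms cancel, leaving the standard heat equation u_τ = (1/2)u_ss.
Initial data for u: u(s,0) = θ(s,0) = 2sin(3s) + 3sin(4s). The boundary conditions carry over: u(0,τ) = u(π,τ) = 0.
Solve for u:
  Using separation of variables u = X(s)G(τ):
  Eigenfunctions: sin(ns), n = 1, 2, 3, ...
  General solution: u(s, τ) = Σ c_n sin(ns) exp(-n² τ/2)
  Matching u(s,0) = 2sin(3s) + 3sin(4s) term by term: c_3=2, c_4=3.
Hence u(s,τ) = 3exp(-8τ)sin(4s) + 2exp(-9τ/2)sin(3s).
Transform back: θ(s,τ) = exp(-2τ)u(s,τ).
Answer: θ(s, τ) = 3exp(-10τ)sin(4s) + 2exp(-13τ/2)sin(3s)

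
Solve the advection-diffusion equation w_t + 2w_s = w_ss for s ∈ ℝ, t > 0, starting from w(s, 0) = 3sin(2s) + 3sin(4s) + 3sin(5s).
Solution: Change to a moving frame: let η = s - 2t, σ = t and write w(s,t) = u(η,σ).
By the chain rule w_t = u_σ - 2u_η, w_s = u_η, w_ss = u_ηη.
Then w_t + 2w_s = u_σ: the advection term cancels and the PDE becomes the heat equation u_σ = u_ηη on η ∈ ℝ.
Initial data: u(η,0) = w(η,0) = 3sin(2η) + 3sin(4η) + 3sin(5η).
On η ∈ ℝ each mode satisfies (sin(nη))″ = -n² sin(nη), so exp(-n²σ) sin(nη) solves the heat equation; by superposition u(η,σ) = Σ c_n exp(-n²σ) sin(nη).
Reading off the coefficients: c_2=3, c_4=3, c_5=3, so u(η,σ) = 3exp(-4σ)sin(2η) + 3exp(-16σ)sin(4η) + 3exp(-25σ)sin(5η).
Substituting back η = s - 2t, σ = t: w(s,t) = u(s - 2t, t).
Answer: w(s, t) = 3exp(-4t)sin(2s - 4t) + 3exp(-16t)sin(4s - 8t) + 3exp(-25t)sin(5s - 10t)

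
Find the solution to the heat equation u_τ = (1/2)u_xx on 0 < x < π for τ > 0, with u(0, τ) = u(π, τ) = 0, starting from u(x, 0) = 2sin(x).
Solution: Using separation of variables u = X(x)T(τ):
Eigenfunctions: sin(nx), n = 1, 2, 3, ...
General solution: u(x, τ) = Σ c_n sin(nx) exp(-n² τ/2)
Matching u(x,0) = 2sin(x) term by term: c_1=2.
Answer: u(x, τ) = 2exp(-τ/2)sin(x)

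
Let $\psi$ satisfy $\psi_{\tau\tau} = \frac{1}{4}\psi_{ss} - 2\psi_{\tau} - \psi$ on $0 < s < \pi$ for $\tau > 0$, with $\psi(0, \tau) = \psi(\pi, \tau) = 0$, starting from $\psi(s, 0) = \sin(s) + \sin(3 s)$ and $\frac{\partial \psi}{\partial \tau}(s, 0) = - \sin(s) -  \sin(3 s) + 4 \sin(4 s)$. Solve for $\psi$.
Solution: Substitute $\psi = e^{-\tau}u$, i.e. $u = e^{\tau}\psi$.
By the product rule, $\psi_{\tau} = e^{-\tau}(u_{\tau} - u)$, $\psi_{\tau\tau} = e^{-\tau}(u_{\tau\tau} - 2u_{\tau} + u)$, $\psi_{ss} = e^{-\tau}u_{ss}$.
Substituting into the PDE and dividing by $e^{-\tau}$: $u_{\tau\tau} - 2u_{\tau} + u = \frac{1}{4}u_{ss} - 2(u_{\tau} - u) - u$.
The lower-order terms cancel, leaving the standard wave equation $u_{\tau\tau} = \frac{1}{4}u_{ss}$.
Initial data for $u$: $u(s,0) = \psi(s,0) = \sin(s) + \sin(3 s)$; $u_{\tau}(s,0) = \psi_{\tau}(s,0) + \psi(s,0) = 4 \sin(4 s)$. The boundary conditions carry over: $u(0,\tau) = u(\pi,\tau) = 0$.
Solve for $u$:
  Using separation of variables $u = X(s)T(\tau)$:
  Eigenfunctions: $\sin(ns)$, $n = 1, 2, 3, \ldots$
  General solution: $u(s, \tau) = \sum [A_n \cos(n \tau/2) + B_n \sin(n \tau/2)] \sin(ns)$
  From $u(s,0) = \sin(s) + \sin(3 s)$: $A_1=1, A_3=1$. From $u_{\tau}(s,0) = 4 \sin(4 s)$, using $u_{\tau}(s,0) = \sum \omega_n B_n \sin(ns)$ with $\omega_n = n/2$: $B_4 = 4/2 = 2$.
Hence $u(s,\tau) = \sin(s) \cos(\tau/2) + \sin(3 s) \cos(3 \tau/2) + 2 \sin(4 s) \sin(2 \tau)$.
Transform back: $\psi(s,\tau) = e^{-\tau}u(s,\tau)$.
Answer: $\psi(s, \tau) = 2 e^{-\tau} \sin(2 \tau) \sin(4 s) + e^{-\tau} \sin(s) \cos(\tau/2) + e^{-\tau} \sin(3 s) \cos(3 \tau/2)$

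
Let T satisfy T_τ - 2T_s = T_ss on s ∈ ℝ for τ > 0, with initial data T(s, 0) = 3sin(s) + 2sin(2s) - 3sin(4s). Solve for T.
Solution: Change to a moving frame: let η = s + 2τ, σ = τ and write T(s,τ) = u(η,σ).
By the chain rule T_τ = u_σ + 2u_η, T_s = u_η, T_ss = u_ηη.
Then T_τ - 2T_s = u_σ: the advection term cancels and the PDE becomes the heat equation u_σ = u_ηη on η ∈ ℝ.
Initial data: u(η,0) = T(η,0) = 3sin(η) + 2sin(2η) - 3sin(4η).
On η ∈ ℝ each mode satisfies (sin(nη))″ = -n² sin(nη), so exp(-n²σ) sin(nη) solves the heat equation; by superposition u(η,σ) = Σ c_n exp(-n²σ) sin(nη).
Reading off the coefficients: c_1=3, c_2=2, c_4=-3, so u(η,σ) = 3exp(-σ)sin(η) + 2exp(-4σ)sin(2η) - 3exp(-16σ)sin(4η).
Substituting back η = s + 2τ, σ = τ: T(s,τ) = u(s + 2τ, τ).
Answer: T(s, τ) = 3exp(-τ)sin(s + 2τ) + 2exp(-4τ)sin(2s + 4τ) - 3exp(-16τ)sin(4s + 8τ)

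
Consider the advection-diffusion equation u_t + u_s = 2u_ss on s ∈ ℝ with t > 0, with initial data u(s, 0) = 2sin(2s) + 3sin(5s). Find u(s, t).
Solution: Change to a moving frame: let η = s - t, σ = t and write u(s,t) = w(η,σ).
By the chain rule u_t = w_σ - w_η, u_s = w_η, u_ss = w_ηη.
Then u_t + u_s = w_σ: the advection term cancels and the PDE becomes the heat equation w_σ = 2w_ηη on η ∈ ℝ.
Initial data: w(η,0) = u(η,0) = 2sin(2η) + 3sin(5η).
On η ∈ ℝ each mode satisfies (sin(nη))″ = -n² sin(nη), so exp(-2n²σ) sin(nη) solves the heat equation; by superposition w(η,σ) = Σ c_n exp(-2n²σ) sin(nη).
Reading off the coefficients: c_2=2, c_5=3, so w(η,σ) = 2exp(-8σ)sin(2η) + 3exp(-50σ)sin(5η).
Substituting back η = s - t, σ = t: u(s,t) = w(s - t, t).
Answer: u(s, t) = 2exp(-8t)sin(2s - 2t) + 3exp(-50t)sin(5s - 5t)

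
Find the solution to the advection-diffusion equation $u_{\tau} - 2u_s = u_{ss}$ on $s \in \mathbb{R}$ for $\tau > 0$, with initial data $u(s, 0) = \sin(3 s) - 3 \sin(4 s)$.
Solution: Moving frame: $\eta = s + 2\tau$, $\sigma = \tau$, $u = w(\eta,\sigma)$, so $u_{\tau} = w_{\sigma} + 2w_{\eta}$ and $u_{ss} = w_{\eta\eta}$.
Hence $u_{\tau} - 2u_s = w_{\sigma}$ and the PDE becomes the heat equation $w_{\sigma} = w_{\eta\eta}$ on $\eta \in \mathbb{R}$.
Initial data: $w(\eta,0) = u(\eta,0) = \sin(3 \eta) - 3 \sin(4 \eta)$. Each mode $\sin(n\eta)$ decays as $e^{-n^2\sigma}$ on $\mathbb{R}$, so $w(\eta,\sigma) = \sum c_n e^{-n^2\sigma} \sin(n\eta)$ with $c_3=1, c_4=-3$: $w(\eta,\sigma) = e^{-9 \sigma} \sin(3 \eta) - 3 e^{-16 \sigma} \sin(4 \eta)$.
Substituting back: $u(s,\tau) = w(s + 2\tau, \tau)$.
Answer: $u(s, \tau) = e^{-9 \tau} \sin(6 \tau + 3 s) - 3 e^{-16 \tau} \sin(8 \tau + 4 s)$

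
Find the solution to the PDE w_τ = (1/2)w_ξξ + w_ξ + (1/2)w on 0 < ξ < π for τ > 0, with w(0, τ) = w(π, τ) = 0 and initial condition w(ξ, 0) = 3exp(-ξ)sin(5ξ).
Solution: Substitute w = exp(-ξ)u.
Then w_ξ = exp(-ξ)(u_ξ - u), w_ξξ = exp(-ξ)(u_ξξ - 2u_ξ + u), w_τ = exp(-ξ)u_τ; substituting and dividing by exp(-ξ), the lower-order terms cancel: u_τ = (1/2)u_ξξ (standard heat equation).
Data for u: u(ξ,0) = exp(ξ)w(ξ,0) = 3sin(5ξ). The boundary conditions carry over: u(0,τ) = u(π,τ) = 0.
Separating variables: u = Σ c_n exp(-n²τ/2) sin(nξ). From u(ξ,0) = 3sin(5ξ): c_5=3.
So u(ξ,τ) = 3exp(-25τ/2)sin(5ξ), and w(ξ,τ) = exp(-ξ)u(ξ,τ).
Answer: w(ξ, τ) = 3exp(-ξ)exp(-25τ/2)sin(5ξ)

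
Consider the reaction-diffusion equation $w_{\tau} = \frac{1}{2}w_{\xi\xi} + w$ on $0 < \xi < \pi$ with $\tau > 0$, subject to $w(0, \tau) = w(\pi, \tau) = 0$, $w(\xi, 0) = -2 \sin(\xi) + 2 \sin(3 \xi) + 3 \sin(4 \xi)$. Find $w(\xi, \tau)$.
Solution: Substitute $w = e^{\tau}u$, i.e. $u = e^{-\tau}w$.
By the product rule, $w_{\tau} = e^{\tau}(u_{\tau} + u)$, $w_{\xi\xi} = e^{\tau}u_{\xi\xi}$.
Substituting into the PDE and dividing by $e^{\tau}$: $u_{\tau} + u = \frac{1}{2}u_{\xi\xi} + u$.
The lower-order terms cancel, leaving the standard heat equation $u_{\tau} = \frac{1}{2}u_{\xi\xi}$.
Initial data for $u$: $u(\xi,0) = w(\xi,0) = -2 \sin(\xi) + 2 \sin(3 \xi) + 3 \sin(4 \xi)$. The boundary conditions carry over: $u(0,\tau) = u(\pi,\tau) = 0$.
Solve for $u$:
  Using separation of variables $u = X(\xi)T(\tau)$:
  Eigenfunctions: $\sin(n\xi)$, $n = 1, 2, 3, \ldots$
  General solution: $u(\xi, \tau) = \sum c_n \sin(n\xi) e^{-n^2 \tau/2}$
  Matching $u(\xi,0) = -2 \sin(\xi) + 2 \sin(3 \xi) + 3 \sin(4 \xi)$ term by term: $c_1=-2, c_3=2, c_4=3$.
Hence $u(\xi,\tau) = 3 e^{-8 \tau} \sin(4 \xi) - 2 e^{-\tau/2} \sin(\xi) + 2 e^{-9 \tau/2} \sin(3 \xi)$.
Transform back: $w(\xi,\tau) = e^{\tau}u(\xi,\tau)$.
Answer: $w(\xi, \tau) = -2 e^{\tau/2} \sin(\xi) + 3 e^{-7 \tau} \sin(4 \xi) + 2 e^{-7 \tau/2} \sin(3 \xi)$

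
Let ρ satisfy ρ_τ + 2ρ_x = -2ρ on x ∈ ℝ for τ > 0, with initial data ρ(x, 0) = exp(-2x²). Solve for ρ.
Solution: Substitute ρ = exp(-2τ)u.
Then ρ_τ = exp(-2τ)(u_τ - 2u), ρ_x = exp(-2τ)u_x; substituting and dividing by exp(-2τ), the lower-order terms cancel: u_τ + 2u_x = 0 (standard advection equation).
Data for u: u(x,0) = ρ(x,0) = exp(-2x²).
By characteristics (dx/dτ = 2), u(x,τ) = f(x - 2τ) with f = u(·, 0).
So u(x,τ) = exp(-2(x - 2τ)²), and ρ(x,τ) = exp(-2τ)u(x,τ).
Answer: ρ(x, τ) = exp(-2τ)exp(-2(x - 2τ)²)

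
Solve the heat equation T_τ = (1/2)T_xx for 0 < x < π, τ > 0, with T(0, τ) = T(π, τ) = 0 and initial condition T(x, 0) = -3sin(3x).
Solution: Using separation of variables T = X(x)G(τ):
Eigenfunctions: sin(nx), n = 1, 2, 3, ...
General solution: T(x, τ) = Σ c_n sin(nx) exp(-n² τ/2)
Matching T(x,0) = -3sin(3x) term by term: c_3=-3.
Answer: T(x, τ) = -3exp(-9τ/2)sin(3x)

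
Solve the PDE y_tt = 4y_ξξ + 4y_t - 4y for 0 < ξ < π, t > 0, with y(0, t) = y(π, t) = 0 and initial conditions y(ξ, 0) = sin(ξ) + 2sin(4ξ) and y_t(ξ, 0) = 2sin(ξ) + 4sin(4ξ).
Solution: Substitute y = exp(2t)u.
Then y_t = exp(2t)(u_t + 2u), y_tt = exp(2t)(u_tt + 4u_t + 4u), y_ξξ = exp(2t)u_ξξ; substituting and dividing by exp(2t), the lower-order terms cancel: u_tt = 4u_ξξ (standard wave equation).
Data for u: u(ξ,0) = y(ξ,0) = sin(ξ) + 2sin(4ξ); u_t(ξ,0) = y_t(ξ,0) - 2y(ξ,0) = 0. The boundary conditions carry over: u(0,t) = u(π,t) = 0.
Separating variables: u = Σ [A_n cos(ω_n t) + B_n sin(ω_n t)] sin(nξ), ω_n = 2n. From ICs: A_1=1, A_4=2.
So u(ξ,t) = sin(ξ)cos(2t) + 2sin(4ξ)cos(8t), and y(ξ,t) = exp(2t)u(ξ,t).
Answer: y(ξ, t) = exp(2t)sin(ξ)cos(2t) + 2exp(2t)sin(4ξ)cos(8t)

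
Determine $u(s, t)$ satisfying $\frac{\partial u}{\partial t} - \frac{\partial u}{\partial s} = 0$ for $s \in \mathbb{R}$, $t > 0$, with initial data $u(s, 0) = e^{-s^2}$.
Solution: By method of characteristics (waves move left with speed 1):
Along characteristics $s + t =$ const, $u$ is constant, so $u(s,t) = f(s + t)$ with $f = u( \cdot , 0)$.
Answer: $u(s, t) = e^{-(s + t)^2}$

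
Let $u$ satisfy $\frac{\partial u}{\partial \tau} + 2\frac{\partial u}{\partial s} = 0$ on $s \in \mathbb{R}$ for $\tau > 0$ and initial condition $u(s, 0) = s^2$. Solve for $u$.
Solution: By characteristics ($ds/d\tau = 2$), $u(s,\tau) = f(s - 2\tau)$ with $f = u( \cdot , 0)$.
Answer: $u(s, \tau) = 4 \tau^2 - 4 \tau s + s^2$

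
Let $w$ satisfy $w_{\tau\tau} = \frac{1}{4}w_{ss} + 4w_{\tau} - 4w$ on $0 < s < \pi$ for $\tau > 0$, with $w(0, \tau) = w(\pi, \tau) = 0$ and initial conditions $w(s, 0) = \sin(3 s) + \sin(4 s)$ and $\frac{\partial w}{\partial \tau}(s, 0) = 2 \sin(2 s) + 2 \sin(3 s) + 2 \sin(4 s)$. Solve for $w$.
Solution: Substitute $w = e^{2\tau}u$.
Then $w_{\tau} = e^{2\tau}(u_{\tau} + 2u)$, $w_{\tau\tau} = e^{2\tau}(u_{\tau\tau} + 4u_{\tau} + 4u)$, $w_{ss} = e^{2\tau}u_{ss}$; substituting and dividing by $e^{2\tau}$, the lower-order terms cancel: $u_{\tau\tau} = \frac{1}{4}u_{ss}$ (standard wave equation).
Data for $u$: $u(s,0) = w(s,0) = \sin(3 s) + \sin(4 s)$; $u_{\tau}(s,0) = w_{\tau}(s,0) - 2w(s,0) = 2 \sin(2 s)$. The boundary conditions carry over: $u(0,\tau) = u(\pi,\tau) = 0$.
Separating variables: $u = \sum [A_n \cos(\omega_n \tau) + B_n \sin(\omega_n \tau)] \sin(ns)$, $\omega_n = n/2$. From ICs ($B_n$ = velocity coefficient / $\omega_n$): $A_3=1, A_4=1, B_2=2$.
So $u(s,\tau) = 2 \sin(2 s) \sin(\tau) + \sin(3 s) \cos(3 \tau/2) + \sin(4 s) \cos(2 \tau)$, and $w(s,\tau) = e^{2\tau}u(s,\tau)$.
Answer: $w(s, \tau) = 2 e^{2 \tau} \sin(\tau) \sin(2 s) + e^{2 \tau} \sin(3 s) \cos(3 \tau/2) + e^{2 \tau} \sin(4 s) \cos(2 \tau)$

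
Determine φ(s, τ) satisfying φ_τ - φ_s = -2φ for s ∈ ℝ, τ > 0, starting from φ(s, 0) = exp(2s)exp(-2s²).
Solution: Substitute φ = exp(2s)u, i.e. u = exp(-2s)φ.
By the product rule, φ_s = exp(2s)(u_s + 2u), φ_τ = exp(2s)u_τ.
Substituting into the PDE and dividing by exp(2s): u_τ - (u_s + 2u) = -2u.
The lower-order terms cancel, leaving the standard advection equation u_τ - u_s = 0.
Initial data for u: u(s,0) = exp(-2s)φ(s,0) = exp(-2s²).
Solve for u:
  By method of characteristics (waves move left with speed 1):
  Along characteristics s + τ = const, u is constant, so u(s,τ) = f(s + τ) with f = u(·, 0).
Hence u(s,τ) = exp(-2(s + τ)²).
Transform back: φ(s,τ) = exp(2s)u(s,τ).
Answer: φ(s, τ) = exp(2s)exp(-2(s + τ)²)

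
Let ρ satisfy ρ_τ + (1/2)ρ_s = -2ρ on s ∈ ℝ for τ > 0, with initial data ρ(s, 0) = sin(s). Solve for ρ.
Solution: Substitute ρ = exp(-2τ)u.
Then ρ_τ = exp(-2τ)(u_τ - 2u), ρ_s = exp(-2τ)u_s; substituting and dividing by exp(-2τ), the lower-order terms cancel: u_τ + (1/2)u_s = 0 (standard advection equation).
Data for u: u(s,0) = ρ(s,0) = sin(s).
By characteristics (ds/dτ = 1/2), u(s,τ) = f(s - (1/2)τ) with f = u(·, 0).
So u(s,τ) = sin(s - τ/2), and ρ(s,τ) = exp(-2τ)u(s,τ).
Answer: ρ(s, τ) = exp(-2τ)sin(s - τ/2)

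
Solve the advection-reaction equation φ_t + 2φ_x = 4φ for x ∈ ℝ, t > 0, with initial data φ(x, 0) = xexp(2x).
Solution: Substitute φ = exp(2x)u, i.e. u = exp(-2x)φ.
By the product rule, φ_x = exp(2x)(u_x + 2u), φ_t = exp(2x)u_t.
Substituting into the PDE and dividing by exp(2x): u_t + 2(u_x + 2u) = 4u.
The lower-order terms cancel, leaving the standard advection equation u_t + 2u_x = 0.
Initial data for u: u(x,0) = exp(-2x)φ(x,0) = x.
Solve for u:
  By method of characteristics (waves move right with speed 2):
  Along characteristics x - 2t = const, u is constant, so u(x,t) = f(x - 2t) with f = u(·, 0).
Hence u(x,t) = -2t + x.
Transform back: φ(x,t) = exp(2x)u(x,t).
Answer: φ(x, t) = -2texp(2x) + xexp(2x)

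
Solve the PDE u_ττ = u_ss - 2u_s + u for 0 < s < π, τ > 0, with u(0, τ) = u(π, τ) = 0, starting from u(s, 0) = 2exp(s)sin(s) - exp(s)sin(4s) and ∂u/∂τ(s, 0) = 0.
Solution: Substitute u = exp(s)w, i.e. w = exp(-s)u.
By the product rule, u_s = exp(s)(w_s + w), u_ss = exp(s)(w_ss + 2w_s + w), u_ττ = exp(s)w_ττ.
Substituting into the PDE and dividing by exp(s): w_ττ = (w_ss + 2w_s + w) - 2(w_s + w) + w.
The lower-order terms cancel, leaving the standard wave equation w_ττ = w_ss.
Initial data for w: w(s,0) = exp(-s)u(s,0) = 2sin(s) - sin(4s); w_τ(s,0) = exp(-s)u_τ(s,0) = 0. The boundary conditions carry over: w(0,τ) = w(π,τ) = 0.
Solve for w:
  Using separation of variables w = X(s)T(τ):
  Eigenfunctions: sin(ns), n = 1, 2, 3, ...
  General solution: w(s, τ) = Σ [A_n cos(n τ) + B_n sin(n τ)] sin(ns)
  From w(s,0) = 2sin(s) - sin(4s): A_1=2, A_4=-1. From w_τ(s,0) = 0: all B_n = 0.
Hence w(s,τ) = 2sin(s)cos(τ) - sin(4s)cos(4τ).
Transform back: u(s,τ) = exp(s)w(s,τ).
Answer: u(s, τ) = 2exp(s)sin(s)cos(τ) - exp(s)sin(4s)cos(4τ)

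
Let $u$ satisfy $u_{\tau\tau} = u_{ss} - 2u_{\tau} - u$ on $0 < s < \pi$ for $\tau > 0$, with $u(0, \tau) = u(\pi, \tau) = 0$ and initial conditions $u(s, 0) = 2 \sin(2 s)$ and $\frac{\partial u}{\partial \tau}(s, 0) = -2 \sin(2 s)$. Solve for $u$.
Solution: Substitute $u = e^{-\tau}w$.
Then $u_{\tau} = e^{-\tau}(w_{\tau} - w)$, $u_{\tau\tau} = e^{-\tau}(w_{\tau\tau} - 2w_{\tau} + w)$, $u_{ss} = e^{-\tau}w_{ss}$; substituting and dividing by $e^{-\tau}$, the lower-order terms cancel: $w_{\tau\tau} = w_{ss}$ (standard wave equation).
Data for $w$: $w(s,0) = u(s,0) = 2 \sin(2 s)$; $w_{\tau}(s,0) = u_{\tau}(s,0) + u(s,0) = 0$. The boundary conditions carry over: $w(0,\tau) = w(\pi,\tau) = 0$.
Separating variables: $w = \sum [A_n \cos(\omega_n \tau) + B_n \sin(\omega_n \tau)] \sin(ns)$, $\omega_n = n$. From ICs: $A_2=2$.
So $w(s,\tau) = 2 \sin(2 s) \cos(2 \tau)$, and $u(s,\tau) = e^{-\tau}w(s,\tau)$.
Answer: $u(s, \tau) = 2 e^{-\tau} \sin(2 s) \cos(2 \tau)$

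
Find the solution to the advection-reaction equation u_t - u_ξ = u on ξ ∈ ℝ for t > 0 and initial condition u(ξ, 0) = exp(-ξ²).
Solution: Substitute u = exp(t)w.
Then u_t = exp(t)(w_t + w), u_ξ = exp(t)w_ξ; substituting and dividing by exp(t), the lower-order terms cancel: w_t - w_ξ = 0 (standard advection equation).
Data for w: w(ξ,0) = u(ξ,0) = exp(-ξ²).
By characteristics (dξ/dt = -1), w(ξ,t) = f(ξ + t) with f = w(·, 0).
So w(ξ,t) = exp(-(t + ξ)²), and u(ξ,t) = exp(t)w(ξ,t).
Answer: u(ξ, t) = exp(t)exp(-(t + ξ)²)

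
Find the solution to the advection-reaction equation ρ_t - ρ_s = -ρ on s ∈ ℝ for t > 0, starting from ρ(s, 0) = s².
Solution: Substitute ρ = exp(-t)u, i.e. u = exp(t)ρ.
By the product rule, ρ_t = exp(-t)(u_t - u), ρ_s = exp(-t)u_s.
Substituting into the PDE and dividing by exp(-t): u_t - u - u_s = -u.
The lower-order terms cancel, leaving the standard advection equation u_t - u_s = 0.
Initial data for u: u(s,0) = ρ(s,0) = s².
Solve for u:
  By method of characteristics (waves move left with speed 1):
  Along characteristics s + t = const, u is constant, so u(s,t) = f(s + t) with f = u(·, 0).
Hence u(s,t) = s² + 2st + t².
Transform back: ρ(s,t) = exp(-t)u(s,t).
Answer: ρ(s, t) = s²exp(-t) + 2stexp(-t) + t²exp(-t)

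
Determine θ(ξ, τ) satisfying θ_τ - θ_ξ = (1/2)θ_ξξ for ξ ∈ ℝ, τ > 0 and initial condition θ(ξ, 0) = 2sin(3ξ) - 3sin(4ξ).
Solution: Change to a moving frame: let η = ξ + τ, σ = τ and write θ(ξ,τ) = u(η,σ).
By the chain rule θ_τ = u_σ + u_η, θ_ξ = u_η, θ_ξξ = u_ηη.
Then θ_τ - θ_ξ = u_σ: the advection term cancels and the PDE becomes the heat equation u_σ = (1/2)u_ηη on η ∈ ℝ.
Initial data: u(η,0) = θ(η,0) = 2sin(3η) - 3sin(4η).
On η ∈ ℝ each mode satisfies (sin(nη))″ = -n² sin(nη), so exp(-n²σ/2) sin(nη) solves the heat equation; by superposition u(η,σ) = Σ c_n exp(-n²σ/2) sin(nη).
Reading off the coefficients: c_3=2, c_4=-3, so u(η,σ) = -3exp(-8σ)sin(4η) + 2exp(-9σ/2)sin(3η).
Substituting back η = ξ + τ, σ = τ: θ(ξ,τ) = u(ξ + τ, τ).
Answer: θ(ξ, τ) = -3exp(-8τ)sin(4ξ + 4τ) + 2exp(-9τ/2)sin(3ξ + 3τ)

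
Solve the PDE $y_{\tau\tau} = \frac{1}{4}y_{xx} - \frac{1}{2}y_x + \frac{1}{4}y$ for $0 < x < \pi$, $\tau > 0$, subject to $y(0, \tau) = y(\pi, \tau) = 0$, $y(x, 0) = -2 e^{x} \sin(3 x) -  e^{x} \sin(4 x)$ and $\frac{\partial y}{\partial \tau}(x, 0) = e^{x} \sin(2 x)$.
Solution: Substitute $y = e^{x}u$.
Then $y_x = e^{x}(u_x + u)$, $y_{xx} = e^{x}(u_{xx} + 2u_x + u)$, $y_{\tau\tau} = e^{x}u_{\tau\tau}$; substituting and dividing by $e^{x}$, the lower-order terms cancel: $u_{\tau\tau} = \frac{1}{4}u_{xx}$ (standard wave equation).
Data for $u$: $u(x,0) = e^{-x}y(x,0) = -2 \sin(3 x) - \sin(4 x)$; $u_{\tau}(x,0) = e^{-x}y_{\tau}(x,0) = \sin(2 x)$. The boundary conditions carry over: $u(0,\tau) = u(\pi,\tau) = 0$.
Separating variables: $u = \sum [A_n \cos(\omega_n \tau) + B_n \sin(\omega_n \tau)] \sin(nx)$, $\omega_n = n/2$. From ICs ($B_n$ = velocity coefficient / $\omega_n$): $A_3=-2, A_4=-1, B_2=1$.
So $u(x,\tau) = \sin(2 x) \sin(\tau) - 2 \sin(3 x) \cos(3 \tau/2) - \sin(4 x) \cos(2 \tau)$, and $y(x,\tau) = e^{x}u(x,\tau)$.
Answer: $y(x, \tau) = e^{x} \sin(\tau) \sin(2 x) - 2 e^{x} \sin(3 x) \cos(3 \tau/2) -  e^{x} \sin(4 x) \cos(2 \tau)$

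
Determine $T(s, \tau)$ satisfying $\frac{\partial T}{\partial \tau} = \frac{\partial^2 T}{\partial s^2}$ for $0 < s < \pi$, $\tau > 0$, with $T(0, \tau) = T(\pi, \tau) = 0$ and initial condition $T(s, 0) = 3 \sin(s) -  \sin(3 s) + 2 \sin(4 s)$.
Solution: Separating variables: $T = \sum c_n e^{-n^2\tau} \sin(ns)$. From $T(s,0) = 3 \sin(s) - \sin(3 s) + 2 \sin(4 s)$: $c_1=3, c_3=-1, c_4=2$.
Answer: $T(s, \tau) = 3 e^{-\tau} \sin(s) -  e^{-9 \tau} \sin(3 s) + 2 e^{-16 \tau} \sin(4 s)$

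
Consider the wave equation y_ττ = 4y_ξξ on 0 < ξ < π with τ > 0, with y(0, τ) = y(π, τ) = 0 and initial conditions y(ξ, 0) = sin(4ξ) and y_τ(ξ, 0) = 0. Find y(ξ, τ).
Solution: Separating variables: y = Σ [A_n cos(ω_n τ) + B_n sin(ω_n τ)] sin(nξ), ω_n = 2n. From ICs: A_4=1.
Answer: y(ξ, τ) = sin(4ξ)cos(8τ)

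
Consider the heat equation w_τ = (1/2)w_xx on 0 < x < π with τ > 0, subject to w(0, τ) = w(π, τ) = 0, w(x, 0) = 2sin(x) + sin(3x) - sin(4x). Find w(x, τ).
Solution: Separating variables: w = Σ c_n exp(-n²τ/2) sin(nx). From w(x,0) = 2sin(x) + sin(3x) - sin(4x): c_1=2, c_3=1, c_4=-1.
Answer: w(x, τ) = -exp(-8τ)sin(4x) + 2exp(-τ/2)sin(x) + exp(-9τ/2)sin(3x)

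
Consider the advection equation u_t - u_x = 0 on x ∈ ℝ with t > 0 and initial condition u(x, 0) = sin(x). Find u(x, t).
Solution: By characteristics (dx/dt = -1), u(x,t) = f(x + t) with f = u(·, 0).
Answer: u(x, t) = sin(t + x)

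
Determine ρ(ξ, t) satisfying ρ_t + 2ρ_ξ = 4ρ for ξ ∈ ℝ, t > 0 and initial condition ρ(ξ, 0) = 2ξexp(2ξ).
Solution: Substitute ρ = exp(2ξ)u, i.e. u = exp(-2ξ)ρ.
By the product rule, ρ_ξ = exp(2ξ)(u_ξ + 2u), ρ_t = exp(2ξ)u_t.
Substituting into the PDE and dividing by exp(2ξ): u_t + 2(u_ξ + 2u) = 4u.
The lower-order terms cancel, leaving the standard advection equation u_t + 2u_ξ = 0.
Initial data for u: u(ξ,0) = exp(-2ξ)ρ(ξ,0) = 2ξ.
Solve for u:
  By method of characteristics (waves move right with speed 2):
  Along characteristics ξ - 2t = const, u is constant, so u(ξ,t) = f(ξ - 2t) with f = u(·, 0).
Hence u(ξ,t) = -4t + 2ξ.
Transform back: ρ(ξ,t) = exp(2ξ)u(ξ,t).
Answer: ρ(ξ, t) = -4texp(2ξ) + 2ξexp(2ξ)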